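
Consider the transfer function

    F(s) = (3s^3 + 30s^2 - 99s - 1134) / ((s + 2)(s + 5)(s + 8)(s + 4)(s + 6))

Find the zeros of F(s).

s = 6, -7, -9

Set the numerator to zero: 3s^3 + 30s^2 - 99s - 1134 = 0, i.e. 3·(s^3 + 10s^2 - 33s - 378) = 0.
Factoring: (s - 6)(s + 7)(s + 9) = 0.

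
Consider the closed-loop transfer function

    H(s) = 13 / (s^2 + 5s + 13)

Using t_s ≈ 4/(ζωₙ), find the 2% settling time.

t_s ≈ 1.600 s

Comparing s^2 + 5s + 13 to s^2 + 2ζωₙs + ωₙ²: ωₙ = √13 ≈ 3.606 rad/s and ζ = 5/(2·√13) ≈ 0.6934.
ζωₙ = 5/2 = 2.5, so t_s ≈ 4/(ζωₙ) = 4/2.5 = 1.600 s.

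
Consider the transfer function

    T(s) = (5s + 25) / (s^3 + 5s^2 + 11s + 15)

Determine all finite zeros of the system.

Set the numerator to zero: 5s + 25 = 0, i.e. 5·(s + 5) = 0.
So s = -5.

s = -5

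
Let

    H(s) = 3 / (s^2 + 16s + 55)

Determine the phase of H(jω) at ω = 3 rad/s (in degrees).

∠H(j3) ≈ -46.22°

At s = j3: numerator = 3, denominator = 46 + j48.
∠H = ∠num − ∠den = 0° − (46.219°) = -46.22°.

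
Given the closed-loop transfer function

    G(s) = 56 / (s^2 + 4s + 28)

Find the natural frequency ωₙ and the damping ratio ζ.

ωₙ ≈ 5.292 rad/s, ζ ≈ 0.3780

Compare the denominator to the standard form s^2 + 2ζωₙs + ωₙ².
ωₙ² = 28, so ωₙ = √28 ≈ 5.292 rad/s.
2ζωₙ = 4, so ζ = 4/(2·√28) ≈ 0.3780.
With ζ = 0.3780 the response is underdamped.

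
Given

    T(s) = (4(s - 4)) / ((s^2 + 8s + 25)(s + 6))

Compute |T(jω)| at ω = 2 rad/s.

|T(j2)| ≈ 0.1071

Substitute s = j2: numerator = -16 + j8, denominator = 94 + j138.
|T(j2)| = |-16 + j8| / |94 + j138| = 17.889 / 166.97 ≈ 0.1071.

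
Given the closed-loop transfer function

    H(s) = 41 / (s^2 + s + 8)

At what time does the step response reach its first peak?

Comparing s^2 + s + 8 to s^2 + 2ζωₙs + ωₙ²: ωₙ = √8 ≈ 2.828 rad/s and ζ = 1/(2·√8) ≈ 0.1768.
ζωₙ = 1/2 = 0.5, so ω_d = ωₙ√(1−ζ²) = √(ωₙ² − (ζωₙ)²) = √(8 − 0.5²) = √7.75 ≈ 2.784 rad/s.
t_p = π/ω_d = π/2.784 ≈ 1.128 s.

t_p ≈ 1.128 s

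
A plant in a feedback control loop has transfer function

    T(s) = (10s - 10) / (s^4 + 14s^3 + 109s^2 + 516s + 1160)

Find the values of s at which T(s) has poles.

s = -5 ± 2j, -2 ± 6j

The poles are the roots of the denominator s^4 + 14s^3 + 109s^2 + 516s + 1160 = 0.
No real roots exist; factor into two real quadratics: (s^2 + 10s + 29)(s^2 + 4s + 40) = 0.
Each quadratic gives a conjugate pair via the quadratic formula.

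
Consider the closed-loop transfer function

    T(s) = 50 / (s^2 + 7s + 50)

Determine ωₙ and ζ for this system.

Compare the denominator to the standard form s^2 + 2ζωₙs + ωₙ².
ωₙ² = 50, so ωₙ = √50 ≈ 7.071 rad/s.
2ζωₙ = 7, so ζ = 7/(2·√50) ≈ 0.4950.
With ζ = 0.4950 the response is underdamped.

ωₙ ≈ 7.071 rad/s, ζ ≈ 0.4950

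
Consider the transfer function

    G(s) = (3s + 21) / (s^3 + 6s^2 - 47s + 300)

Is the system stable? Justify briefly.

unstable

The denominator s^3 + 6s^2 - 47s + 300 factors as (s^2 - 6s + 25)(s + 12), giving poles at s = 3 + 4j, 3 - 4j, -12.
Since the pole(s) at s = 3 + 4j, 3 - 4j lie in the right half-plane, the system is unstable.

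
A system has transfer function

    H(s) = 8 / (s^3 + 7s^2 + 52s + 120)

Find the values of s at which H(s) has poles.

s = -2 ± 6j, -3

The poles are the roots of the denominator s^3 + 7s^2 + 52s + 120 = 0.
Trying s = -3: the polynomial evaluates to 0, so (s + 3) is a factor.
Dividing out leaves s^2 + 4s + 40 = 0.
The quadratic formula then gives s = -2 ± 6j.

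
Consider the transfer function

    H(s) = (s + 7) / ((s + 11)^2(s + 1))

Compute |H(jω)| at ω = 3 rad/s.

Substitute s = j3: numerator = 7 + j3, denominator = -86 + j402.
|H(j3)| = |7 + j3| / |-86 + j402| = 7.6158 / 411.10 ≈ 0.01853.

|H(j3)| ≈ 0.01853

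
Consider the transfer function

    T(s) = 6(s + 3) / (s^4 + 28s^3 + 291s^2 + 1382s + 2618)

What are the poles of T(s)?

s = -5 + 3j, -5 - 3j, -11, -7

The poles are the roots of the denominator s^4 + 28s^3 + 291s^2 + 1382s + 2618 = 0.
Trying s = -11: the polynomial evaluates to 0, so (s + 11) is a factor.
Dividing out leaves s^3 + 17s^2 + 104s + 238 = 0.
This factors further as (s^2 + 10s + 34)(s + 7) = 0.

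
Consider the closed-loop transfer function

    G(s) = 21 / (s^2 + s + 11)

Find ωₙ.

Compare the denominator to the standard form s^2 + 2ζωₙs + ωₙ².
ωₙ² = 11, so ωₙ = √11 ≈ 3.317 rad/s.

ωₙ ≈ 3.317 rad/s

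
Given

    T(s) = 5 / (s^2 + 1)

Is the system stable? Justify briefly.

marginally stable

The denominator s^2 + 1 factors as (s^2 + 1), giving poles at s = j, -j.
Since the simple pole(s) at s = ±j lie on the jω-axis with none in the right half-plane, the system is marginally stable.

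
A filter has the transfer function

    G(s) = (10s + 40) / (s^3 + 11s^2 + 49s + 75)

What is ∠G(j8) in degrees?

At s = j8: numerator = 40 + j80, denominator = -629 - j120.
∠G = ∠num − ∠den = 63.435° − (-169.20°) = 232.6°, which wraps to -127.4°.

∠G(j8) ≈ -127.4°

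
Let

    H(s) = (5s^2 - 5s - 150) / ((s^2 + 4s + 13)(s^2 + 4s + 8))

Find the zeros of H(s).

s = -5, 6

Set the numerator to zero: 5s^2 - 5s - 150 = 0, i.e. 5·(s^2 - s - 30) = 0.
Factoring: (s + 5)(s - 6) = 0.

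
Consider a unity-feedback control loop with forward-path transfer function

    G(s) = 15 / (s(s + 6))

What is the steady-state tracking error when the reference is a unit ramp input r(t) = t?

G(s) has one pole at the origin.
This is a Type 1 system. Kv = lim_{s→0} s·G(s) = 15/6 = 5/2.
e_ss = 1/Kv = 1/(5/2) = 2/5 ≈ 0.4000.

e_ss = 0.4000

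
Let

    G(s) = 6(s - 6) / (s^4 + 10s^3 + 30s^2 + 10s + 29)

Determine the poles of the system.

s = j, -j, -5 + 2j, -5 - 2j

The poles are the roots of the denominator s^4 + 10s^3 + 30s^2 + 10s + 29 = 0.
No real roots exist; factor into two real quadratics: (s^2 + 1)(s^2 + 10s + 29) = 0.
Each quadratic gives a conjugate pair via the quadratic formula.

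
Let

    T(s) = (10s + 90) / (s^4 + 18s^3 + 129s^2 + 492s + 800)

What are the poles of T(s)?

The poles are the roots of the denominator s^4 + 18s^3 + 129s^2 + 492s + 800 = 0.
Trying s = -8: the polynomial evaluates to 0, so (s + 8) is a factor.
Dividing out leaves s^3 + 10s^2 + 49s + 100 = 0.
This factors further as (s^2 + 6s + 25)(s + 4) = 0.

s = -3 ± 4j, -8, -4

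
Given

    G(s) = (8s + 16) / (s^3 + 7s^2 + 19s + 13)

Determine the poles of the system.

The poles are the roots of the denominator s^3 + 7s^2 + 19s + 13 = 0.
Trying s = -1: the polynomial evaluates to 0, so (s + 1) is a factor.
Dividing out leaves s^2 + 6s + 13 = 0.
The quadratic formula then gives s = -3 ± 2j.

s = -3 ± 2j, -1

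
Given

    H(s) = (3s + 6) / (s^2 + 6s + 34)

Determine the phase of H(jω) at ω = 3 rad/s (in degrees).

At s = j3: numerator = 6 + j9, denominator = 25 + j18.
∠H = ∠num − ∠den = 56.310° − (35.754°) = 20.56°.

∠H(j3) ≈ 20.56°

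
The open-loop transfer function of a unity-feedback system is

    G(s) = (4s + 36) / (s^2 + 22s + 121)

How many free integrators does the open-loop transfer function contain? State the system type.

The denominator has no factor of s at the origin — no free integrator — so this is a Type 0 system.

Type 0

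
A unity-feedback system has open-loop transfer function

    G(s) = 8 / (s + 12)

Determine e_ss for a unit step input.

e_ss = 0.6000

G(s) has no poles at the origin.
This is a Type 0 system. Kp = lim_{s→0} G(s) = 8/12 = 2/3.
e_ss = 1/(1 + Kp) = 1/(1 + 2/3) = 3/5 ≈ 0.6000.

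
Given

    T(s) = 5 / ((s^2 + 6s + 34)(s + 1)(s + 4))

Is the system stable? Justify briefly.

The poles can be read from the denominator factors: s = -3 ± 5j, -1, -4.
Since all poles lie strictly in the left half-plane, the system is stable.

stable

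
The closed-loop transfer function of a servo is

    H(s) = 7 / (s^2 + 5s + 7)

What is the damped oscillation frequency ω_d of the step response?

ω_d ≈ 0.8660 rad/s

Comparing s^2 + 5s + 7 to s^2 + 2ζωₙs + ωₙ²: ωₙ = √7 ≈ 2.646 rad/s and ζ = 5/(2·√7) ≈ 0.9449.
ζωₙ = 5/2 = 2.5, so ω_d = ωₙ√(1−ζ²) = √(ωₙ² − (ζωₙ)²) = √(7 − 2.5²) = √0.75 ≈ 0.8660 rad/s.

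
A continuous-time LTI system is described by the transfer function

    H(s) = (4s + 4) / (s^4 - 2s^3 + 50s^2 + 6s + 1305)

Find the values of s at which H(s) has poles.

The poles are the roots of the denominator s^4 - 2s^3 + 50s^2 + 6s + 1305 = 0.
No real roots exist; factor into two real quadratics: (s^2 - 6s + 45)(s^2 + 4s + 29) = 0.
Each quadratic gives a conjugate pair via the quadratic formula.

s = 3 ± 6j, -2 ± 5j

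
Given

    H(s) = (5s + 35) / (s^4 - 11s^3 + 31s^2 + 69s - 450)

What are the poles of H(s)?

s = 6, 4 + 3j, 4 - 3j, -3

The poles are the roots of the denominator s^4 - 11s^3 + 31s^2 + 69s - 450 = 0.
Trying s = 6: the polynomial evaluates to 0, so (s - 6) is a factor.
Dividing out leaves s^3 - 5s^2 + s + 75 = 0.
This factors further as (s^2 - 8s + 25)(s + 3) = 0.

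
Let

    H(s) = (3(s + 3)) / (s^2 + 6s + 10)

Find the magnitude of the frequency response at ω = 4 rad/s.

|H(j4)| ≈ 0.6063

Substitute s = j4: numerator = 9 + j12, denominator = -6 + j24.
|H(j4)| = |9 + j12| / |-6 + j24| = 15 / 24.739 ≈ 0.6063.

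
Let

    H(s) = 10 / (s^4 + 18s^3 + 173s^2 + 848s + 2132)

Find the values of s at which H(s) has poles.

The poles are the roots of the denominator s^4 + 18s^3 + 173s^2 + 848s + 2132 = 0.
No real roots exist; factor into two real quadratics: (s^2 + 8s + 52)(s^2 + 10s + 41) = 0.
Each quadratic gives a conjugate pair via the quadratic formula.

s = -4 ± 6j, -5 ± 4j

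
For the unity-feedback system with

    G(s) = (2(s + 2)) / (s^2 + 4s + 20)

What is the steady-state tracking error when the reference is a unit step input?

G(s) has no poles at the origin.
This is a Type 0 system. Kp = lim_{s→0} G(s) = 4/20 = 1/5.
e_ss = 1/(1 + Kp) = 1/(1 + 1/5) = 5/6 ≈ 0.8333.

e_ss = 0.8333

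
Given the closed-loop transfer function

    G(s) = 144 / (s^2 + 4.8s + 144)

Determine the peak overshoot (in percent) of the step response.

Comparing s^2 + 4.8s + 144 to s^2 + 2ζωₙs + ωₙ²: ωₙ = 12 rad/s and ζ = 4.8/(2·12) = 0.2.
%OS = 100·exp(−πζ/√(1−ζ²)) = 100·exp(−π·0.2/√(1−0.2²)) ≈ 52.7%.

%OS ≈ 52.7%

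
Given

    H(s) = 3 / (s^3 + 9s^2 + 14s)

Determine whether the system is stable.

marginally stable

The denominator s^3 + 9s^2 + 14s factors as s(s + 7)(s + 2), giving poles at s = 0, -7, -2.
Since the simple pole(s) at s = 0 lie on the jω-axis with none in the right half-plane, the system is marginally stable.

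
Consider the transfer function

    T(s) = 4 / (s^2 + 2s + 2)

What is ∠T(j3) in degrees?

∠T(j3) ≈ -139.4°

At s = j3: numerator = 4, denominator = -7 + j6.
∠T = ∠num − ∠den = 0° − (139.40°) = -139.4°.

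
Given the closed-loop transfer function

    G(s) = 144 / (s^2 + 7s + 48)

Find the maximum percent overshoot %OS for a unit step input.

Comparing s^2 + 7s + 48 to s^2 + 2ζωₙs + ωₙ²: ωₙ = √48 ≈ 6.928 rad/s and ζ = 7/(2·√48) ≈ 0.5052.
%OS = 100·exp(−πζ/√(1−ζ²)) = 100·exp(−π·0.5052/√(1−0.5052²)) ≈ 15.9%.

%OS ≈ 15.9%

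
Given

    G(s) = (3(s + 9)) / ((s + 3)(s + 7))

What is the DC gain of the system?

At s = 0 each factor (s + a) contributes a and each (s^2 + bs + c) contributes c.
G(0) = 3·(9) / ((3) · (7)) = 27/21 = 9/7.

G(0) = 9/7 ≈ 1.286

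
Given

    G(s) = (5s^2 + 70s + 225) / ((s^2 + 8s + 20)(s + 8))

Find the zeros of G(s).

s = -5, -9

Set the numerator to zero: 5s^2 + 70s + 225 = 0, i.e. 5·(s^2 + 14s + 45) = 0.
Factoring: (s + 5)(s + 9) = 0.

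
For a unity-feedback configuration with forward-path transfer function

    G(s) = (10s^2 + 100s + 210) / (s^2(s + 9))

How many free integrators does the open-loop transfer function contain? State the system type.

Type 2

The denominator has 2 factors of s at the origin (free integrators), so this is a Type 2 system.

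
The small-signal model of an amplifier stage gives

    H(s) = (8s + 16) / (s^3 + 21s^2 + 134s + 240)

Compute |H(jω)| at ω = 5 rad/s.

|H(j5)| ≈ 0.07005

Substitute s = j5: numerator = 16 + j40, denominator = -285 + j545.
|H(j5)| = |16 + j40| / |-285 + j545| = 43.081 / 615.02 ≈ 0.07005.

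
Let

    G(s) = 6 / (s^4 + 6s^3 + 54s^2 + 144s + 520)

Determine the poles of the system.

s = -1 ± 5j, -2 ± 4j

The poles are the roots of the denominator s^4 + 6s^3 + 54s^2 + 144s + 520 = 0.
No real roots exist; factor into two real quadratics: (s^2 + 2s + 26)(s^2 + 4s + 20) = 0.
Each quadratic gives a conjugate pair via the quadratic formula.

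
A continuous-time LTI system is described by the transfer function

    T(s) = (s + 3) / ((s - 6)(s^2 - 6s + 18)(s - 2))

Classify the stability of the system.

unstable

The poles can be read from the denominator factors: s = 6, 3 ± 3j, 2.
Since the pole(s) at s = 6, 3 ± 3j, 2 lie in the right half-plane, the system is unstable.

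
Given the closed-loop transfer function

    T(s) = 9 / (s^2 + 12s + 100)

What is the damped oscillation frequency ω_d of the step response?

ω_d = 8 rad/s

Comparing s^2 + 12s + 100 to s^2 + 2ζωₙs + ωₙ²: ωₙ = 10 rad/s and ζ = 12/(2·10) = 0.6.
ζωₙ = 12/2 = 6, so ω_d = ωₙ√(1−ζ²) = √(ωₙ² − (ζωₙ)²) = √(100 − 6²) = √64 = 8 rad/s.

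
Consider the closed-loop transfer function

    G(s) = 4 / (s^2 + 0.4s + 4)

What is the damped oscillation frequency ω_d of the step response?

ω_d ≈ 1.990 rad/s

Comparing s^2 + 0.4s + 4 to s^2 + 2ζωₙs + ωₙ²: ωₙ = 2 rad/s and ζ = 0.4/(2·2) = 0.1.
ζωₙ = 0.4/2 = 0.2, so ω_d = ωₙ√(1−ζ²) = √(ωₙ² − (ζωₙ)²) = √(4 − 0.2²) = √3.96 ≈ 1.990 rad/s.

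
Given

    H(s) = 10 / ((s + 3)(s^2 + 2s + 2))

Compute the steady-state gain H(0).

At s = 0 each factor (s + a) contributes a and each (s^2 + bs + c) contributes c.
H(0) = 10·1 / ((3) · (2)) = 10/6 = 5/3.

H(0) = 5/3 ≈ 1.667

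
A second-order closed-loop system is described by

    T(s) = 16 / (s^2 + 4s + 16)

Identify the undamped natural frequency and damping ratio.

ωₙ = 4 rad/s, ζ = 0.5

Compare the denominator to the standard form s^2 + 2ζωₙs + ωₙ².
ωₙ² = 16, so ωₙ = 4 rad/s.
2ζωₙ = 4, so ζ = 4/(2·4) = 0.5.
With ζ = 0.5 the response is underdamped.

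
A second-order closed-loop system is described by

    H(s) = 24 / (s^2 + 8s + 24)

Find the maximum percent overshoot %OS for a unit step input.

%OS ≈ 1.18%

Comparing s^2 + 8s + 24 to s^2 + 2ζωₙs + ωₙ²: ωₙ = √24 ≈ 4.899 rad/s and ζ = 8/(2·√24) ≈ 0.8165.
%OS = 100·exp(−πζ/√(1−ζ²)) = 100·exp(−π·0.8165/√(1−0.8165²)) ≈ 1.18%.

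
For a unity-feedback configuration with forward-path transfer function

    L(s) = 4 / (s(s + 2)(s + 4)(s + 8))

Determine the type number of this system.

Type 1

The denominator has 1 factor of s at the origin (free integrator), so this is a Type 1 system.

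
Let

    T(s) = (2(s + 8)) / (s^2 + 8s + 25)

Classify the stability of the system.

stable

The denominator s^2 + 8s + 25 factors as (s^2 + 8s + 25), giving poles at s = -4 ± 3j.
Since all poles lie strictly in the left half-plane, the system is stable.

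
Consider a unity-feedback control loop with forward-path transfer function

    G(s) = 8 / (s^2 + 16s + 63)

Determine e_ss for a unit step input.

G(s) has no poles at the origin.
This is a Type 0 system. Kp = lim_{s→0} G(s) = 8/63.
e_ss = 1/(1 + Kp) = 1/(1 + 8/63) = 63/71 ≈ 0.8873.

e_ss = 0.8873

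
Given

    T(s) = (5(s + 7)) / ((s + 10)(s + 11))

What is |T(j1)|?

Substitute s = j1: numerator = 35 + j5, denominator = 109 + j21.
|T(j1)| = |35 + j5| / |109 + j21| = 35.355 / 111.00 ≈ 0.3185.

|T(j1)| ≈ 0.3185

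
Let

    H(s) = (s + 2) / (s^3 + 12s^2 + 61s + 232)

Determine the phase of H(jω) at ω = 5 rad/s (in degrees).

∠H(j5) ≈ -42.50°

At s = j5: numerator = 2 + j5, denominator = -68 + j180.
∠H = ∠num − ∠den = 68.199° − (110.70°) = -42.50°.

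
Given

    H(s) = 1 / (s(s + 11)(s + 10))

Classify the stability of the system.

marginally stable

The poles can be read from the denominator factors: s = 0, -11, -10.
Since the simple pole(s) at s = 0 lie on the jω-axis with none in the right half-plane, the system is marginally stable.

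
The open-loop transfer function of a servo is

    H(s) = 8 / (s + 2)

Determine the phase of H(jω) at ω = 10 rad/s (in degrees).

∠H(j10) ≈ -78.69°

At s = j10: numerator = 8, denominator = 2 + j10.
∠H = ∠num − ∠den = 0° − (78.690°) = -78.69°.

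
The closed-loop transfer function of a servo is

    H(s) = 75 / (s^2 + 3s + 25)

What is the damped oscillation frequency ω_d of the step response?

ω_d ≈ 4.770 rad/s

Comparing s^2 + 3s + 25 to s^2 + 2ζωₙs + ωₙ²: ωₙ = 5 rad/s and ζ = 3/(2·5) = 0.3.
ζωₙ = 3/2 = 1.5, so ω_d = ωₙ√(1−ζ²) = √(ωₙ² − (ζωₙ)²) = √(25 − 1.5²) = √22.75 ≈ 4.770 rad/s.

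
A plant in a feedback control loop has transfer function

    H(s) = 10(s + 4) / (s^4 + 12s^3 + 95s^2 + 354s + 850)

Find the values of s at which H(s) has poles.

The poles are the roots of the denominator s^4 + 12s^3 + 95s^2 + 354s + 850 = 0.
No real roots exist; factor into two real quadratics: (s^2 + 6s + 34)(s^2 + 6s + 25) = 0.
Each quadratic gives a conjugate pair via the quadratic formula.

s = -3 + 5j, -3 - 5j, -3 + 4j, -3 - 4j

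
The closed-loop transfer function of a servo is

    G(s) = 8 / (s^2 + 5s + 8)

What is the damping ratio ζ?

ζ ≈ 0.8839

Compare the denominator to the standard form s^2 + 2ζωₙs + ωₙ².
ωₙ² = 8, so ωₙ = √8 ≈ 2.828 rad/s.
2ζωₙ = 5, so ζ = 5/(2·√8) ≈ 0.8839.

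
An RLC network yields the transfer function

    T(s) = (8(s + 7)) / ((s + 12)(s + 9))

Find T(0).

At s = 0 each factor (s + a) contributes a and each (s^2 + bs + c) contributes c.
T(0) = 8·(7) / ((12) · (9)) = 56/108 = 14/27.

T(0) = 14/27 ≈ 0.5185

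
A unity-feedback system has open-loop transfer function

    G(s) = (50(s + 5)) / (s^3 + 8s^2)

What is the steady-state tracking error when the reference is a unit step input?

G(s) has 2 poles at the origin.
This is a Type 2 system; for a step input the steady-state error is zero.

e_ss = 0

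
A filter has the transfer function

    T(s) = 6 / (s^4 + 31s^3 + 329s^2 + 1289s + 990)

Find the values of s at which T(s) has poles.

s = -9, -11, -1, -10

The poles are the roots of the denominator s^4 + 31s^3 + 329s^2 + 1289s + 990 = 0.
Trying s = -9: the polynomial evaluates to 0, so (s + 9) is a factor.
Dividing out leaves s^3 + 22s^2 + 131s + 110 = 0.
This factors further as (s + 11)(s + 1)(s + 10) = 0.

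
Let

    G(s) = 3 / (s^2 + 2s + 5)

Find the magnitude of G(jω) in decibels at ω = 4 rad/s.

|G(j4)|_dB ≈ -13.1 dB

Substitute s = j4: numerator = 3, denominator = -11 + j8.
|G(j4)| = |3| / |-11 + j8| = 3 / 13.601 ≈ 0.2206.
In decibels: 20·log₁₀(0.2206) ≈ -13.1 dB.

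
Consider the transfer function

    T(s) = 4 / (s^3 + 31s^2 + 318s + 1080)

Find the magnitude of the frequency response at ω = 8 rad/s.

|T(j8)| ≈ 0.001799

Substitute s = j8: numerator = 4, denominator = -904 + j2032.
|T(j8)| = |4| / |-904 + j2032| = 4 / 2224.0 ≈ 0.001799.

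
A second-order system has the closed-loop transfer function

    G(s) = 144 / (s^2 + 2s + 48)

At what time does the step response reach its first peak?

t_p ≈ 0.4582 s

Comparing s^2 + 2s + 48 to s^2 + 2ζωₙs + ωₙ²: ωₙ = √48 ≈ 6.928 rad/s and ζ = 2/(2·√48) ≈ 0.1443.
ζωₙ = 2/2 = 1, so ω_d = ωₙ√(1−ζ²) = √(ωₙ² − (ζωₙ)²) = √(48 − 1²) = √47 ≈ 6.856 rad/s.
t_p = π/ω_d = π/6.856 ≈ 0.4582 s.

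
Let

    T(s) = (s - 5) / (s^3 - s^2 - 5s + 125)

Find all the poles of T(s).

The poles are the roots of the denominator s^3 - s^2 - 5s + 125 = 0.
Trying s = -5: the polynomial evaluates to 0, so (s + 5) is a factor.
Dividing out leaves s^2 - 6s + 25 = 0.
The quadratic formula then gives s = 3 ± 4j.

s = 3 + 4j, 3 - 4j, -5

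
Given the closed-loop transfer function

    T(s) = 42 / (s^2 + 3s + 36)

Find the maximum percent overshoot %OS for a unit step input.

%OS ≈ 44.4%

Comparing s^2 + 3s + 36 to s^2 + 2ζωₙs + ωₙ²: ωₙ = 6 rad/s and ζ = 3/(2·6) = 0.25.
%OS = 100·exp(−πζ/√(1−ζ²)) = 100·exp(−π·0.25/√(1−0.25²)) ≈ 44.4%.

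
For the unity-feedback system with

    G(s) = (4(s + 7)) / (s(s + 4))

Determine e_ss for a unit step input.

G(s) has one pole at the origin.
This is a Type 1 system; for a step input the steady-state error is zero.

e_ss = 0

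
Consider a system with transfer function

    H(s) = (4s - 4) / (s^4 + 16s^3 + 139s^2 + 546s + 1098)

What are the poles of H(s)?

The poles are the roots of the denominator s^4 + 16s^3 + 139s^2 + 546s + 1098 = 0.
No real roots exist; factor into two real quadratics: (s^2 + 6s + 18)(s^2 + 10s + 61) = 0.
Each quadratic gives a conjugate pair via the quadratic formula.

s = -3 + 3j, -3 - 3j, -5 + 6j, -5 - 6j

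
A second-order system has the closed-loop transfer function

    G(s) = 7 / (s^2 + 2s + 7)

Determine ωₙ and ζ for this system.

ωₙ ≈ 2.646 rad/s, ζ ≈ 0.3780

Compare the denominator to the standard form s^2 + 2ζωₙs + ωₙ².
ωₙ² = 7, so ωₙ = √7 ≈ 2.646 rad/s.
2ζωₙ = 2, so ζ = 2/(2·√7) ≈ 0.3780.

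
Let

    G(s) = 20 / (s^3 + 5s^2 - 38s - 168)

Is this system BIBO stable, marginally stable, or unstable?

unstable

The denominator s^3 + 5s^2 - 38s - 168 factors as (s - 6)(s + 7)(s + 4), giving poles at s = 6, -7, -4.
Since the pole(s) at s = 6 lie in the right half-plane, the system is unstable.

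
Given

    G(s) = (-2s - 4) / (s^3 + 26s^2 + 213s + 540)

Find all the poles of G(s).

s = -12, -5, -9

The poles are the roots of the denominator s^3 + 26s^2 + 213s + 540 = 0.
Trying s = -12: the polynomial evaluates to 0, so (s + 12) is a factor.
Dividing out leaves s^2 + 14s + 45 = 0.
Factoring the quadratic: (s + 5)(s + 9) = 0.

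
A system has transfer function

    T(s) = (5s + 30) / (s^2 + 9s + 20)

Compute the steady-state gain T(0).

T(0) = 3/2 ≈ 1.500

Set s = 0: T(0) = (30) / (20) = 3/2.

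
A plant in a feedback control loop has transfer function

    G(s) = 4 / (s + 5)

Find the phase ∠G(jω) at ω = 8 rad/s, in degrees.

At s = j8: numerator = 4, denominator = 5 + j8.
∠G = ∠num − ∠den = 0° − (57.995°) = -57.99°.

∠G(j8) ≈ -57.99°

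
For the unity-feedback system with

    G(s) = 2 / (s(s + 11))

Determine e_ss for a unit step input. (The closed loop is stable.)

G(s) has one pole at the origin.
This is a Type 1 system; for a step input the steady-state error is zero.

e_ss = 0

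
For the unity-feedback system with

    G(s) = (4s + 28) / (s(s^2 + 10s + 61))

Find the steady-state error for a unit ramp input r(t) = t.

e_ss = 2.179

G(s) has one pole at the origin.
This is a Type 1 system. Kv = lim_{s→0} s·G(s) = 28/61.
e_ss = 1/Kv = 1/(28/61) = 61/28 ≈ 2.179.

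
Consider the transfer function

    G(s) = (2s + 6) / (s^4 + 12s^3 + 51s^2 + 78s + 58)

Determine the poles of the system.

s = -5 ± 2j, -1 ± j

The poles are the roots of the denominator s^4 + 12s^3 + 51s^2 + 78s + 58 = 0.
No real roots exist; factor into two real quadratics: (s^2 + 10s + 29)(s^2 + 2s + 2) = 0.
Each quadratic gives a conjugate pair via the quadratic formula.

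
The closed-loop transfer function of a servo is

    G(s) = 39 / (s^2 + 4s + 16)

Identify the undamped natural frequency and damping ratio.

Compare the denominator to the standard form s^2 + 2ζωₙs + ωₙ².
ωₙ² = 16, so ωₙ = 4 rad/s.
2ζωₙ = 4, so ζ = 4/(2·4) = 0.5.

ωₙ = 4 rad/s, ζ = 0.5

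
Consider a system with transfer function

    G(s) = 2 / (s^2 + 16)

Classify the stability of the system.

marginally stable

The denominator s^2 + 16 factors as (s^2 + 16), giving poles at s = 4j, -4j.
Since the simple pole(s) at s = ±4j lie on the jω-axis with none in the right half-plane, the system is marginally stable.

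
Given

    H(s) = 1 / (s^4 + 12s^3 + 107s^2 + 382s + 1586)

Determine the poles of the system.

s = -5 ± 6j, -1 ± 5j

The poles are the roots of the denominator s^4 + 12s^3 + 107s^2 + 382s + 1586 = 0.
No real roots exist; factor into two real quadratics: (s^2 + 10s + 61)(s^2 + 2s + 26) = 0.
Each quadratic gives a conjugate pair via the quadratic formula.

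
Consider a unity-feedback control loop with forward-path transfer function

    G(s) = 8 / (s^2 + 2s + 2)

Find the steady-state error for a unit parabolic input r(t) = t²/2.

e_ss = ∞

G(s) has no poles at the origin.
This is a Type 0 system; Ka = lim_{s→0} s^2·G(s) = 0, so the steady-state error for a parabola input is infinite.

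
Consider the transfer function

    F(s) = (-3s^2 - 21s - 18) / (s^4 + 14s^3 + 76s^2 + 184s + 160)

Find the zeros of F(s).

Set the numerator to zero: -3s^2 - 21s - 18 = 0, i.e. -3·(s^2 + 7s + 6) = 0.
Factoring: (s + 6)(s + 1) = 0.

s = -6, -1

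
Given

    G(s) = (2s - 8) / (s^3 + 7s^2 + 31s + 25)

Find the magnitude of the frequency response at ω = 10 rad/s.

Substitute s = j10: numerator = -8 + j20, denominator = -675 - j690.
|G(j10)| = |-8 + j20| / |-675 - j690| = 21.541 / 965.26 ≈ 0.02232.

|G(j10)| ≈ 0.02232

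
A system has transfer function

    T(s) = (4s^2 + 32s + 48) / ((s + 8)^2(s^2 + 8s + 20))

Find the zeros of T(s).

Set the numerator to zero: 4s^2 + 32s + 48 = 0, i.e. 4·(s^2 + 8s + 12) = 0.
Factoring: (s + 2)(s + 6) = 0.

s = -2, -6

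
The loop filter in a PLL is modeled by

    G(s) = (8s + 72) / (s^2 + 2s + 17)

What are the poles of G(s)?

The poles are the roots of the denominator s^2 + 2s + 17 = 0.
Using the quadratic formula: s = (-2 ± √(-64))/2 = -1 ± 4j.

s = -1 + 4j, -1 - 4j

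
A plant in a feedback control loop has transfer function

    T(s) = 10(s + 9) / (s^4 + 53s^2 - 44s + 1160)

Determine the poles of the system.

The poles are the roots of the denominator s^4 + 53s^2 - 44s + 1160 = 0.
No real roots exist; factor into two real quadratics: (s^2 - 4s + 29)(s^2 + 4s + 40) = 0.
Each quadratic gives a conjugate pair via the quadratic formula.

s = 2 + 5j, 2 - 5j, -2 + 6j, -2 - 6j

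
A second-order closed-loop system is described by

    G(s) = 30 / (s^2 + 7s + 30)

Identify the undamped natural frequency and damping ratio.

ωₙ ≈ 5.477 rad/s, ζ ≈ 0.6390

Compare the denominator to the standard form s^2 + 2ζωₙs + ωₙ².
ωₙ² = 30, so ωₙ = √30 ≈ 5.477 rad/s.
2ζωₙ = 7, so ζ = 7/(2·√30) ≈ 0.6390.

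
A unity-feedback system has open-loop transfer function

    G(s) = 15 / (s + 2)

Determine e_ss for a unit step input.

G(s) has no poles at the origin.
This is a Type 0 system. Kp = lim_{s→0} G(s) = 15/2.
e_ss = 1/(1 + Kp) = 1/(1 + 15/2) = 2/17 ≈ 0.1176.

e_ss = 0.1176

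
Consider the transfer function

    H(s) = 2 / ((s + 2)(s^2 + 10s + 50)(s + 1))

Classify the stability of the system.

The poles can be read from the denominator factors: s = -2, -5 + 5j, -5 - 5j, -1.
Since all poles lie strictly in the left half-plane, the system is stable.

stable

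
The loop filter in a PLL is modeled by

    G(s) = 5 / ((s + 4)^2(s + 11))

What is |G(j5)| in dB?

Substitute s = j5: numerator = 5, denominator = -299 + j395.
|G(j5)| = |5| / |-299 + j395| = 5 / 495.40 ≈ 0.01009.
In decibels: 20·log₁₀(0.01009) ≈ -39.9 dB.

|G(j5)|_dB ≈ -39.9 dB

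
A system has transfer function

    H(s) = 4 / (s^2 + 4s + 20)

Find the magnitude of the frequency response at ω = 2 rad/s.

|H(j2)| ≈ 0.2236

Substitute s = j2: numerator = 4, denominator = 16 + j8.
|H(j2)| = |4| / |16 + j8| = 4 / 17.889 ≈ 0.2236.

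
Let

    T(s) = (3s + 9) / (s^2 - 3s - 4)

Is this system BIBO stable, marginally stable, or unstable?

The denominator s^2 - 3s - 4 factors as (s - 4)(s + 1), giving poles at s = 4, -1.
Since the pole(s) at s = 4 lie in the right half-plane, the system is unstable.

unstable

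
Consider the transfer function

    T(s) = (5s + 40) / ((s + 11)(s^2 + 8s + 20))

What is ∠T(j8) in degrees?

At s = j8: numerator = 40 + j40, denominator = -996 + j352.
∠T = ∠num − ∠den = 45° − (160.54°) = -115.5°.

∠T(j8) ≈ -115.5°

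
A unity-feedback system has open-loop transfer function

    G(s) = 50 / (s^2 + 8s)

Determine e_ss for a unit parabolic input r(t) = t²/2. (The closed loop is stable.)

G(s) has one pole at the origin.
This is a Type 1 system; Ka = lim_{s→0} s^2·G(s) = 0, so the steady-state error for a parabola input is infinite.

e_ss = ∞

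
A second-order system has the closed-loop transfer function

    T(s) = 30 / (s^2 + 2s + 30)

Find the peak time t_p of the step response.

Comparing s^2 + 2s + 30 to s^2 + 2ζωₙs + ωₙ²: ωₙ = √30 ≈ 5.477 rad/s and ζ = 2/(2·√30) ≈ 0.1826.
ζωₙ = 2/2 = 1, so ω_d = ωₙ√(1−ζ²) = √(ωₙ² − (ζωₙ)²) = √(30 − 1²) = √29 ≈ 5.385 rad/s.
t_p = π/ω_d = π/5.385 ≈ 0.5834 s.

t_p ≈ 0.5834 s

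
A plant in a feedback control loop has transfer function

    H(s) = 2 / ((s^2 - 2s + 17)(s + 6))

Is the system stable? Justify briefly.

unstable

The poles can be read from the denominator factors: s = 1 ± 4j, -6.
Since the pole(s) at s = 1 ± 4j lie in the right half-plane, the system is unstable.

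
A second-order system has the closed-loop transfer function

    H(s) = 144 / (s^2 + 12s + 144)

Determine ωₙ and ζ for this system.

ωₙ = 12 rad/s, ζ = 0.5

Compare the denominator to the standard form s^2 + 2ζωₙs + ωₙ².
ωₙ² = 144, so ωₙ = 12 rad/s.
2ζωₙ = 12, so ζ = 12/(2·12) = 0.5.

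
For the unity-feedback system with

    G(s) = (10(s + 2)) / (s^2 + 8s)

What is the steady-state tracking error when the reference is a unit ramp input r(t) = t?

G(s) has one pole at the origin.
This is a Type 1 system. Kv = lim_{s→0} s·G(s) = 20/8 = 5/2.
e_ss = 1/Kv = 1/(5/2) = 2/5 ≈ 0.4000.

e_ss = 0.4000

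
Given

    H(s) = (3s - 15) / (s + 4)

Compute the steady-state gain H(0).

Set s = 0: H(0) = (-15) / (4) = -15/4.

H(0) = -15/4 ≈ -3.750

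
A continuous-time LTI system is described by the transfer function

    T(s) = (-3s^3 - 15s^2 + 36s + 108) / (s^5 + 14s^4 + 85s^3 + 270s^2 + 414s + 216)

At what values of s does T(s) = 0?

s = -2, -6, 3

Set the numerator to zero: -3s^3 - 15s^2 + 36s + 108 = 0, i.e. -3·(s^3 + 5s^2 - 12s - 36) = 0.
Factoring: (s + 2)(s + 6)(s - 3) = 0.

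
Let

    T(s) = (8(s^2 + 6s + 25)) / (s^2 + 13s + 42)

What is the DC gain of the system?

Set s = 0: T(0) = (200) / (42) = 100/21.

T(0) = 100/21 ≈ 4.762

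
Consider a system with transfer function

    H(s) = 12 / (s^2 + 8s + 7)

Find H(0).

Set s = 0: H(0) = (12) / (7) = 12/7.

H(0) = 12/7 ≈ 1.714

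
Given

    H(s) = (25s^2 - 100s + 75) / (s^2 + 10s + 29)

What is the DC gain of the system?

Set s = 0: H(0) = (75) / (29) = 75/29.

H(0) = 75/29 ≈ 2.586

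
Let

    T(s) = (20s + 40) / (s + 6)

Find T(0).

T(0) = 20/3 ≈ 6.667

Set s = 0: T(0) = (40) / (6) = 20/3.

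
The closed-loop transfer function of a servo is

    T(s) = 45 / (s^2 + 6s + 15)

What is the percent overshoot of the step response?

%OS ≈ 2.13%

Comparing s^2 + 6s + 15 to s^2 + 2ζωₙs + ωₙ²: ωₙ = √15 ≈ 3.873 rad/s and ζ = 6/(2·√15) ≈ 0.7746.
%OS = 100·exp(−πζ/√(1−ζ²)) = 100·exp(−π·0.7746/√(1−0.7746²)) ≈ 2.13%.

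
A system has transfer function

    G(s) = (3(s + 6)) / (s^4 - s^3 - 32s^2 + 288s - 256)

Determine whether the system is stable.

The denominator s^4 - s^3 - 32s^2 + 288s - 256 factors as (s + 8)(s - 1)(s^2 - 8s + 32), giving poles at s = -8, 1, 4 ± 4j.
Since the pole(s) at s = 1, 4 + 4j, 4 - 4j lie in the right half-plane, the system is unstable.

unstable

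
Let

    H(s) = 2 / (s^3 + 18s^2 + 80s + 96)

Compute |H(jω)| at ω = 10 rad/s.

Substitute s = j10: numerator = 2, denominator = -1704 - j200.
|H(j10)| = |2| / |-1704 - j200| = 2 / 1715.7 ≈ 0.001166.

|H(j10)| ≈ 0.001166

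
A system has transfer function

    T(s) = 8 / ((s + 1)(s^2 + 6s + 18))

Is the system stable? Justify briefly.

The poles can be read from the denominator factors: s = -1, -3 + 3j, -3 - 3j.
Since all poles lie strictly in the left half-plane, the system is stable.

stable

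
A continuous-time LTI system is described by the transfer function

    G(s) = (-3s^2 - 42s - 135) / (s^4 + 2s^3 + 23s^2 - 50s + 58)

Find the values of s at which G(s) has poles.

The poles are the roots of the denominator s^4 + 2s^3 + 23s^2 - 50s + 58 = 0.
No real roots exist; factor into two real quadratics: (s^2 - 2s + 2)(s^2 + 4s + 29) = 0.
Each quadratic gives a conjugate pair via the quadratic formula.

s = 1 ± j, -2 ± 5j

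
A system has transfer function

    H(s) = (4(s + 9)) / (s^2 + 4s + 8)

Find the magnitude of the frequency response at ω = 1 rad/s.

|H(j1)| ≈ 4.493

Substitute s = j1: numerator = 36 + j4, denominator = 7 + j4.
|H(j1)| = |36 + j4| / |7 + j4| = 36.222 / 8.0623 ≈ 4.493.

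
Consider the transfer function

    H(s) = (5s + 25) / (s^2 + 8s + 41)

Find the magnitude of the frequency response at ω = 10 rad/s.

|H(j10)| ≈ 0.5624

Substitute s = j10: numerator = 25 + j50, denominator = -59 + j80.
|H(j10)| = |25 + j50| / |-59 + j80| = 55.902 / 99.403 ≈ 0.5624.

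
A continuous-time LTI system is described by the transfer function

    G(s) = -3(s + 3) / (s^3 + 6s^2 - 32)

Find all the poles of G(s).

The poles are the roots of the denominator s^3 + 6s^2 - 32 = 0.
Trying s = -4: the polynomial evaluates to 0, so (s + 4) is a factor.
Dividing out leaves s^2 + 2s - 8 = 0.
Factoring the quadratic: (s + 4)(s - 2) = 0.

s = -4, -4, 2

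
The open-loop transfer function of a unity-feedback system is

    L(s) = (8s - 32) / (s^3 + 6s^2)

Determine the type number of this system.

Factor s from the denominator: s^3 + 6s^2 = s^2·(s + 6).
There are 2 poles at the origin, so the system is Type 2.

Type 2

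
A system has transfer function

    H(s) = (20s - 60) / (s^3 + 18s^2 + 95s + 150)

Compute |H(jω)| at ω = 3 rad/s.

|H(j3)| ≈ 0.3285

Substitute s = j3: numerator = -60 + j60, denominator = -12 + j258.
|H(j3)| = |-60 + j60| / |-12 + j258| = 84.853 / 258.28 ≈ 0.3285.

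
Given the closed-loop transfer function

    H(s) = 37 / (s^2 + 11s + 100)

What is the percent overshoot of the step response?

Comparing s^2 + 11s + 100 to s^2 + 2ζωₙs + ωₙ²: ωₙ = 10 rad/s and ζ = 11/(2·10) = 0.55.
%OS = 100·exp(−πζ/√(1−ζ²)) = 100·exp(−π·0.55/√(1−0.55²)) ≈ 12.6%.

%OS ≈ 12.6%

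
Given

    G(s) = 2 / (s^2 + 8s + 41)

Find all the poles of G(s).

The poles are the roots of the denominator s^2 + 8s + 41 = 0.
Using the quadratic formula: s = (-8 ± √(-100))/2 = -4 ± 5j.

s = -4 ± 5j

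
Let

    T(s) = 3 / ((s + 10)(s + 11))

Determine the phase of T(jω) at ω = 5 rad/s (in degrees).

At s = j5: numerator = 3, denominator = 85 + j105.
∠T = ∠num − ∠den = 0° − (51.009°) = -51.01°.

∠T(j5) ≈ -51.01°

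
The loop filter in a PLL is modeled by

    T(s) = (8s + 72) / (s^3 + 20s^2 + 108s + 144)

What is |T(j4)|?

Substitute s = j4: numerator = 72 + j32, denominator = -176 + j368.
|T(j4)| = |72 + j32| / |-176 + j368| = 78.791 / 407.92 ≈ 0.1932.

|T(j4)| ≈ 0.1932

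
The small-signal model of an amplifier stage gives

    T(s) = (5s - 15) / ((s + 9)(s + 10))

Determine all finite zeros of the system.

s = 3

Set the numerator to zero: 5s - 15 = 0, i.e. 5·(s - 3) = 0.
So s = 3.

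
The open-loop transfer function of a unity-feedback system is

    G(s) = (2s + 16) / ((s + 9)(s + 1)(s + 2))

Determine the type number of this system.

The denominator has no factor of s at the origin — no free integrator — so this is a Type 0 system.

Type 0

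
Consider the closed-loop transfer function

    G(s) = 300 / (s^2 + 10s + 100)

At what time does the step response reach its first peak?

t_p ≈ 0.3628 s

Comparing s^2 + 10s + 100 to s^2 + 2ζωₙs + ωₙ²: ωₙ = 10 rad/s and ζ = 10/(2·10) = 0.5.
ζωₙ = 10/2 = 5, so ω_d = ωₙ√(1−ζ²) = √(ωₙ² − (ζωₙ)²) = √(100 − 5²) = √75 ≈ 8.660 rad/s.
t_p = π/ω_d = π/8.660 ≈ 0.3628 s.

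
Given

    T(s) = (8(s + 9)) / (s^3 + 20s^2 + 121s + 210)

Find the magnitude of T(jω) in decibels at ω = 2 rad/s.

|T(j2)|_dB ≈ -11.2 dB

Substitute s = j2: numerator = 72 + j16, denominator = 130 + j234.
|T(j2)| = |72 + j16| / |130 + j234| = 73.756 / 267.69 ≈ 0.2755.
In decibels: 20·log₁₀(0.2755) ≈ -11.2 dB.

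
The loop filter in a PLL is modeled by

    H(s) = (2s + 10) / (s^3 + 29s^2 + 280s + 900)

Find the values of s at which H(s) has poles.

s = -10, -10, -9

The poles are the roots of the denominator s^3 + 29s^2 + 280s + 900 = 0.
Trying s = -10: the polynomial evaluates to 0, so (s + 10) is a factor.
Dividing out leaves s^2 + 19s + 90 = 0.
Factoring the quadratic: (s + 10)(s + 9) = 0.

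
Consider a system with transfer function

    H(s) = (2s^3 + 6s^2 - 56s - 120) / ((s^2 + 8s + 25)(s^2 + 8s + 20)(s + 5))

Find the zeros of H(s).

Set the numerator to zero: 2s^3 + 6s^2 - 56s - 120 = 0, i.e. 2·(s^3 + 3s^2 - 28s - 60) = 0.
Factoring: (s + 6)(s - 5)(s + 2) = 0.

s = -6, 5, -2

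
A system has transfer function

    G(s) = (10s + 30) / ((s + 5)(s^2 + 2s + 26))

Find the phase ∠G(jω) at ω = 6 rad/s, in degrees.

At s = j6: numerator = 30 + j60, denominator = -122.
∠G = ∠num − ∠den = 63.435° − (180°) = -116.6°.

∠G(j6) ≈ -116.6°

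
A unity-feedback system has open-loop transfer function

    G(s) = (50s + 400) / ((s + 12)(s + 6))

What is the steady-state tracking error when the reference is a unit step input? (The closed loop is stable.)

e_ss = 0.1525

G(s) has no poles at the origin.
This is a Type 0 system. Kp = lim_{s→0} G(s) = 400/72 = 50/9.
e_ss = 1/(1 + Kp) = 1/(1 + 50/9) = 9/59 ≈ 0.1525.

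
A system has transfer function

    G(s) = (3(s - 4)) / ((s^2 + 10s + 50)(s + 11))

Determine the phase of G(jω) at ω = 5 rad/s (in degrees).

At s = j5: numerator = -12 + j15, denominator = 25 + j675.
∠G = ∠num − ∠den = 128.66° − (87.879°) = 40.78°.

∠G(j5) ≈ 40.78°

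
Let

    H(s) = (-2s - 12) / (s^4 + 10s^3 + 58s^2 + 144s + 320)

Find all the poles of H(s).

The poles are the roots of the denominator s^4 + 10s^3 + 58s^2 + 144s + 320 = 0.
No real roots exist; factor into two real quadratics: (s^2 + 2s + 10)(s^2 + 8s + 32) = 0.
Each quadratic gives a conjugate pair via the quadratic formula.

s = -1 + 3j, -1 - 3j, -4 + 4j, -4 - 4j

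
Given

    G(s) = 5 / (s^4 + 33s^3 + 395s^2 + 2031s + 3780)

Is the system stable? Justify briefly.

stable

The denominator s^4 + 33s^3 + 395s^2 + 2031s + 3780 factors as (s + 12)(s + 7)(s + 9)(s + 5), giving poles at s = -12, -7, -9, -5.
Since all poles lie strictly in the left half-plane, the system is stable.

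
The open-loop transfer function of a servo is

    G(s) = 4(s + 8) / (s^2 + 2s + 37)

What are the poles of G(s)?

The poles are the roots of the denominator s^2 + 2s + 37 = 0.
Using the quadratic formula: s = (-2 ± √(-144))/2 = -1 ± 6j.

s = -1 ± 6j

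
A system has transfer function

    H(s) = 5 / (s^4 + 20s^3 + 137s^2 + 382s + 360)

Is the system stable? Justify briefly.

stable

The denominator s^4 + 20s^3 + 137s^2 + 382s + 360 factors as (s + 2)(s + 4)(s + 9)(s + 5), giving poles at s = -2, -4, -9, -5.
Since all poles lie strictly in the left half-plane, the system is stable.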